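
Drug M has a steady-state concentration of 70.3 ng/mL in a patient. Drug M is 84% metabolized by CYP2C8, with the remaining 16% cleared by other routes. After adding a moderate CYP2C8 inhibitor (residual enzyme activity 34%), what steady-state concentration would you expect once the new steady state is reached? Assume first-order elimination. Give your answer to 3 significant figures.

The CYP2C8 pathway (84% of clearance) falls to 0.34× activity: 0.84 × 0.34 = 0.2856.
The remaining 16% of clearance is unaffected.
CL_new/CL_old = 0.2856 + 0.16 = 0.4456.
With dosing unchanged, steady-state concentration scales as 1/CL: 70.3 / 0.4456 = 158 ng/mL.

158 ng/mL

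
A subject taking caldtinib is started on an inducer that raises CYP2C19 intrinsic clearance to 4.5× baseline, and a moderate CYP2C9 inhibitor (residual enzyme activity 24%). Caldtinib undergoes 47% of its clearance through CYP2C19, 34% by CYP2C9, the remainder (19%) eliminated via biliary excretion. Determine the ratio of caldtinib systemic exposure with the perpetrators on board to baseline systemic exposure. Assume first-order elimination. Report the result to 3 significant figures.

0.419

CYP2C19: 0.47 × 4.5 = 2.115
CYP2C9: 0.34 × 0.24 = 0.0816
Other: 0.19 (unchanged)
Relative clearance = 2.115 + 0.0816 + 0.19 = 2.3866.
Because systemic exposure varies inversely with clearance, the combined effect is 1 / 2.3866 = 0.419.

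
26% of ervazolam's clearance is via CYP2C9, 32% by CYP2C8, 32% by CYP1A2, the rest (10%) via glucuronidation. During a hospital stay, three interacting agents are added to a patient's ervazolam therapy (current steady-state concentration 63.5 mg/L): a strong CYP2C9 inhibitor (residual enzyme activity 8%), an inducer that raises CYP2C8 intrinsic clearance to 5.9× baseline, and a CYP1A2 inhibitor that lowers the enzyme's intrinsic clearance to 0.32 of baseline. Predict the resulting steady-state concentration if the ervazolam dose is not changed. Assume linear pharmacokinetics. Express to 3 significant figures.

30.1 mg/L

The CYP2C9 pathway (26% of clearance) falls to 0.08× activity: 0.26 × 0.08 = 0.0208.
The CYP2C8 pathway (32% of clearance) rises to 5.9× activity: 0.32 × 5.9 = 1.888.
The CYP1A2 pathway (32% of clearance) drops to 0.32× activity: 0.32 × 0.32 = 0.1024.
The remaining 10% of clearance is unaffected.
New clearance relative to baseline: 0.0208 + 1.888 + 0.1024 + 0.1 = 2.1112.
Dividing the baseline by the relative clearance: 63.5 / 2.1112 = 30.1 mg/L.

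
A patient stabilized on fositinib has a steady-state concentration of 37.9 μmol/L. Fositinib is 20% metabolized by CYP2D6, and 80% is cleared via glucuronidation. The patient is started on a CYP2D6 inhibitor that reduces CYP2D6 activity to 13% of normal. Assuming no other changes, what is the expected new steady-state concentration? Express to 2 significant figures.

46 μmol/L

CYP2D6: 0.2 × 0.13 = 0.026
Other: 0.8 (unchanged)
Relative clearance = 0.026 + 0.8 = 0.826.
New steady-state concentration = baseline ÷ relative clearance = 37.9 / 0.826 = 46 μmol/L.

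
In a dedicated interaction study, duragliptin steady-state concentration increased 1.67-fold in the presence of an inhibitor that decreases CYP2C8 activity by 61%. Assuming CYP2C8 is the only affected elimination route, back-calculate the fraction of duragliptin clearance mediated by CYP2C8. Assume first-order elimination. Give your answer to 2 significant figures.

0.66

CL'/CL = 1 / 1.67 = 0.5988
0.39·fm + (1 − fm) = 0.5988
fm = (0.5988 − 1) / (0.39 − 1) = 0.66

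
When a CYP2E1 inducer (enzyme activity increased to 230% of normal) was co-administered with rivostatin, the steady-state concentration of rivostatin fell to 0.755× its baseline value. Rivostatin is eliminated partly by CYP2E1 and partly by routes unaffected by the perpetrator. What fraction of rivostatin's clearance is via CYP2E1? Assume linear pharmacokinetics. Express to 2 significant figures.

CL'/CL = 1 / 0.755 = 1.325
2.3·fm + (1 − fm) = 1.325
fm = (1.325 − 1) / (2.3 − 1) = 0.25

0.25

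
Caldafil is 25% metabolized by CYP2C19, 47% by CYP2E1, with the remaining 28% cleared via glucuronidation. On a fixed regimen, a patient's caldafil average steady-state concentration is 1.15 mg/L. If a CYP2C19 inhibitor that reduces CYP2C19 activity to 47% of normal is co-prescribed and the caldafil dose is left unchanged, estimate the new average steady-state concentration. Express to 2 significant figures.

1.3 mg/L

CYP2C19: 0.25 × 0.47 = 0.1175
CYP2E1: 0.47 (unchanged)
Other: 0.28 (unchanged)
Relative clearance = 0.1175 + 0.47 + 0.28 = 0.8675.
Average steady-state concentration ∝ 1/CL, so new value = 1.15 / 0.8675 = 1.3 mg/L.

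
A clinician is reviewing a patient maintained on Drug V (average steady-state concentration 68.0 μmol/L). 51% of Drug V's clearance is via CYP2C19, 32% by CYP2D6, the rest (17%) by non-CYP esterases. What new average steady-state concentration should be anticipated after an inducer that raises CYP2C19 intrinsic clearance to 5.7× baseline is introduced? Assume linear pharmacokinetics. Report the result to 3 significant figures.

CYP2C19: 0.51 × 5.7 = 2.907
CYP2D6: 0.32 (unchanged)
Other: 0.17 (unchanged)
Relative clearance = 2.907 + 0.32 + 0.17 = 3.397.
New average steady-state concentration = baseline ÷ relative clearance = 68.0 / 3.397 = 20.0 μmol/L.

20.0 μmol/L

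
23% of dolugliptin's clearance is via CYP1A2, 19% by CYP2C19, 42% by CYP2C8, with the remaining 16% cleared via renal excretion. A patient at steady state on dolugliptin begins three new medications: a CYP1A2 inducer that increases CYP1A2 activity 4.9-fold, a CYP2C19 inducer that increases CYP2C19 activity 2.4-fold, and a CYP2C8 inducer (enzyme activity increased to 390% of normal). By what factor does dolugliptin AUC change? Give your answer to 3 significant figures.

The CYP1A2 pathway (23% of clearance) is boosted to 4.9× activity: 0.23 × 4.9 = 1.127.
The CYP2C19 pathway (19% of clearance) rises to 2.4× activity: 0.19 × 2.4 = 0.456.
The CYP2C8 pathway (42% of clearance) increases to 3.9× activity: 0.42 × 3.9 = 1.638.
The remaining 16% of clearance is unaffected.
CL_new/CL_old = 1.127 + 0.456 + 1.638 + 0.16 = 3.381.
AUC ∝ 1/CL: fold-change = 1 / 3.381 = 0.296.

0.296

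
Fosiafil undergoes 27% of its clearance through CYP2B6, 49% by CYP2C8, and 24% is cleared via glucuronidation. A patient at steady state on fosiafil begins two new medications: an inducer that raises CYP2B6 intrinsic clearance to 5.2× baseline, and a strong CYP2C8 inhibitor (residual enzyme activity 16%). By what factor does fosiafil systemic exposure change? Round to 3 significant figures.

0.581

CYP2B6: 0.27 × 5.2 = 1.404
CYP2C8: 0.49 × 0.16 = 0.0784
Other: 0.24 (unchanged)
CL_new/CL_old = 1.404 + 0.0784 + 0.24 = 1.7224.
Net systemic exposure ratio = 1 / 1.7224 = 0.581.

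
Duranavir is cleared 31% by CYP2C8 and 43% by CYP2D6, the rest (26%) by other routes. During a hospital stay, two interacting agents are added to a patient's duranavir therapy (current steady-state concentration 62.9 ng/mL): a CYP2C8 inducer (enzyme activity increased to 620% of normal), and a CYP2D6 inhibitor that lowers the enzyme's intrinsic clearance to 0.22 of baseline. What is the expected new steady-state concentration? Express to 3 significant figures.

The CYP2C8 pathway (31% of clearance) is boosted to 6.2× activity: 0.31 × 6.2 = 1.922.
The CYP2D6 pathway (43% of clearance) falls to 0.22× activity: 0.43 × 0.22 = 0.0946.
Non-CYP routes (26%) are unchanged.
Relative clearance = 1.922 + 0.0946 + 0.26 = 2.2766.
Dividing the baseline by the relative clearance: 62.9 / 2.2766 = 27.6 ng/mL.

27.6 ng/mL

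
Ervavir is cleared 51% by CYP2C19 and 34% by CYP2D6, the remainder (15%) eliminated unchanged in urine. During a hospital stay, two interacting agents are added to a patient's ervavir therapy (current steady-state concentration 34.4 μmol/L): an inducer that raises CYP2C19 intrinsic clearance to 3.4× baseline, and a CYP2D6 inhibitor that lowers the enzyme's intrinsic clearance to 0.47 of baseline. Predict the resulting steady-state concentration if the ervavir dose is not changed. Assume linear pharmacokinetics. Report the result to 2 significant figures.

17 μmol/L

The CYP2C19 pathway (51% of clearance) increases to 3.4× activity: 0.51 × 3.4 = 1.734.
The CYP2D6 pathway (34% of clearance) drops to 0.47× activity: 0.34 × 0.47 = 0.1598.
The remaining 15% of clearance is unaffected.
CL_new/CL_old = 1.734 + 0.1598 + 0.15 = 2.0438.
Steady-state concentration ∝ 1/CL: new value = 34.4 / 2.0438 = 17 μmol/L.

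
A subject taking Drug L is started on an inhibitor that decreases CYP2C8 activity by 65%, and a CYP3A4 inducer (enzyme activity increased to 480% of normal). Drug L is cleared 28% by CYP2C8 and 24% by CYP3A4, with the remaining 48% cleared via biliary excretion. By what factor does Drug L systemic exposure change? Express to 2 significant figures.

The CYP2C8 pathway (28% of clearance) is reduced to 0.35× activity: 0.28 × 0.35 = 0.098.
The CYP3A4 pathway (24% of clearance) rises to 4.8× activity: 0.24 × 4.8 = 1.152.
The remaining 48% of clearance is unaffected.
Relative clearance = 0.098 + 1.152 + 0.48 = 1.73.
Systemic exposure ∝ 1/CL: fold-change = 1 / 1.73 = 0.58.

0.58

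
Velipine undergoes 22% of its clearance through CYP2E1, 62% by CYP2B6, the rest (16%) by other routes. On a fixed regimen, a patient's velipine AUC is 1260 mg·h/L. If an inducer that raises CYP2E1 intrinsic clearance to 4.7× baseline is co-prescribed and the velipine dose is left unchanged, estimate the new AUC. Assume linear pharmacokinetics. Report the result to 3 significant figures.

695 mg·h/L

CYP2E1: 0.22 × 4.7 = 1.034
CYP2B6: 0.62 (unchanged)
Other: 0.16 (unchanged)
CL_new/CL_old = 1.034 + 0.62 + 0.16 = 1.814.
New AUC = baseline ÷ relative clearance = 1260 / 1.814 = 695 mg·h/L.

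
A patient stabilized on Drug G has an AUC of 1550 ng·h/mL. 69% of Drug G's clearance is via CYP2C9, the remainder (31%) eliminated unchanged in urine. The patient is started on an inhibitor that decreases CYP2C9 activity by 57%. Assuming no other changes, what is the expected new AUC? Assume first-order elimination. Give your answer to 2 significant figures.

The CYP2C9 pathway (69% of clearance) drops to 0.43× activity: 0.69 × 0.43 = 0.2967.
Non-CYP routes (31%) are unchanged.
Relative clearance = 0.2967 + 0.31 = 0.6067.
With dosing unchanged, AUC scales as 1/CL: 1550 / 0.6067 = 2.6 × 10³ ng·h/mL.

2.6 × 10³ ng·h/mL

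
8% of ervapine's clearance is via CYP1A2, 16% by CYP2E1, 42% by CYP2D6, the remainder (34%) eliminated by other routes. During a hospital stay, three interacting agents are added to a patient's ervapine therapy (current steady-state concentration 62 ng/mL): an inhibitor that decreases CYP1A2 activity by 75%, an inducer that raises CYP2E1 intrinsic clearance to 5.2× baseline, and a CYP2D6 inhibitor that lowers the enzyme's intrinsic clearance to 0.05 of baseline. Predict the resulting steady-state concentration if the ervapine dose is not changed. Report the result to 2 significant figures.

51 ng/mL

The CYP1A2 pathway (8% of clearance) falls to 0.25× activity: 0.08 × 0.25 = 0.02.
The CYP2E1 pathway (16% of clearance) increases to 5.2× activity: 0.16 × 5.2 = 0.832.
The CYP2D6 pathway (42% of clearance) falls to 0.05× activity: 0.42 × 0.05 = 0.021.
The remaining 34% of clearance is unaffected.
New clearance relative to baseline: 0.02 + 0.832 + 0.021 + 0.34 = 1.213.
New steady-state concentration = 62 / 1.213 = 51 ng/mL (concentration scales inversely with clearance).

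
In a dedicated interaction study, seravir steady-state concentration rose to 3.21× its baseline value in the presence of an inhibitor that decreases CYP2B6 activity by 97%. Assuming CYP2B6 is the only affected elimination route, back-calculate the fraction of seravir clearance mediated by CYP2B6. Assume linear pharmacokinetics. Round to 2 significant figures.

0.71

Let fm be the CYP2B6 fraction. New clearance relative to baseline = fm × 0.03 + (1 − fm).
Steady-state concentration ratio = 1 / (new CL fraction), so new CL fraction = 1 / 3.21 = 0.3115.
fm × 0.03 + 1 − fm = 0.3115  ⇒  fm × (0.03 − 1) = −0.6885  ⇒  fm = 0.71.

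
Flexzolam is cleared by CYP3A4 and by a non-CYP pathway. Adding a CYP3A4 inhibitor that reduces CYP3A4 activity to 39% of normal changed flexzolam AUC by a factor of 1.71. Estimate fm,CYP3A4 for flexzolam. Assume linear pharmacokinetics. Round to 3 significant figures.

0.681

Write x for the fraction cleared via CYP3A4. The observed AUC change means clearance fell to 1/1.71 = 0.5848 of baseline.
Setting x·0.39 + (1 − x) = 0.5848 and solving: x = (0.5848 − 1)/(0.39 − 1) = 0.681.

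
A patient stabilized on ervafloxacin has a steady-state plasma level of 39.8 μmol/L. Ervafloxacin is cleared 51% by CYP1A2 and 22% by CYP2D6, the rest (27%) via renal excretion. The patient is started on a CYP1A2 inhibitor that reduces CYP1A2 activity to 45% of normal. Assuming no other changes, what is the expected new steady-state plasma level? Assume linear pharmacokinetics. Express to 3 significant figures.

The CYP1A2 pathway (51% of clearance) drops to 0.45× activity: 0.51 × 0.45 = 0.2295.
CYP2D6 (22%) and the residual 27% are unaffected.
CL_new/CL_old = 0.2295 + 0.22 + 0.27 = 0.7195.
New steady-state plasma level = baseline ÷ relative clearance = 39.8 / 0.7195 = 55.3 μmol/L.

55.3 μmol/L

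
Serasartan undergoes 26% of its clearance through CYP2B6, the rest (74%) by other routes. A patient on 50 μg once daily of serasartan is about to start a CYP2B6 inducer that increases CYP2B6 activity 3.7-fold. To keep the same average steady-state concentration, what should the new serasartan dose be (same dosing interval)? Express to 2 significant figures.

85 μg

CYP2B6: 0.26 × 3.7 = 0.962
Other: 0.74 (unchanged)
CL_new/CL_old = 0.962 + 0.74 = 1.702.
To maintain the same steady-state level, dose must scale with clearance: new dose = 50 × 1.702 = 85 μg.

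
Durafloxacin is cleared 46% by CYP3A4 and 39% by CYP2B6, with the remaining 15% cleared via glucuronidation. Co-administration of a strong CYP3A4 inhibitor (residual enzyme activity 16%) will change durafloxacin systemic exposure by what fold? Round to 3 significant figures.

The CYP3A4 pathway (46% of clearance) is reduced to 0.16× activity: 0.46 × 0.16 = 0.0736.
CYP2B6 (39%) and the residual 15% are unaffected.
New clearance relative to baseline: 0.0736 + 0.39 + 0.15 = 0.6136.
Systemic exposure is inversely proportional to clearance, so the fold-change is 1 / 0.6136 = 1.63.

1.63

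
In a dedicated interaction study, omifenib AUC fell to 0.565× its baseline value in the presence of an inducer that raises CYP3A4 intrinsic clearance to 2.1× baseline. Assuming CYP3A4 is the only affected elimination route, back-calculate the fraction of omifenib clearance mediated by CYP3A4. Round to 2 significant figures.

Let x = fm,CYP3A4. Because AUC ∝ 1/CL, relative clearance rose to 1/0.565 = 1.77.
Only the CYP3A4 route changed, so 1.77 = x·2.1 + (1 − x), giving x = 0.70.

0.70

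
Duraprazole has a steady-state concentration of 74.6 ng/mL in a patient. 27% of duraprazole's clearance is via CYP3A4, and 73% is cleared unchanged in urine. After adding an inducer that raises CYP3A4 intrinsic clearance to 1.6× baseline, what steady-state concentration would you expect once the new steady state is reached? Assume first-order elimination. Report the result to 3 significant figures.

64.2 ng/mL

CYP3A4: 0.27 × 1.6 = 0.432
Other: 0.73 (unchanged)
CL_new/CL_old = 0.432 + 0.73 = 1.162.
With dosing unchanged, steady-state concentration scales as 1/CL: 74.6 / 1.162 = 64.2 ng/mL.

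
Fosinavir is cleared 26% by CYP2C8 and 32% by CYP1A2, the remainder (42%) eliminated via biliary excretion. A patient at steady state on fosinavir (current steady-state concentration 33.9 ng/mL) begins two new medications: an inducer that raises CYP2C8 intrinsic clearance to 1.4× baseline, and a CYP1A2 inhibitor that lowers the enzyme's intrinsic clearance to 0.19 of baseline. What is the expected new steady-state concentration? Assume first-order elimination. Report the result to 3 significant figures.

40.1 ng/mL

The CYP2C8 pathway (26% of clearance) increases to 1.4× activity: 0.26 × 1.4 = 0.364.
The CYP1A2 pathway (32% of clearance) drops to 0.19× activity: 0.32 × 0.19 = 0.0608.
The remaining 42% of clearance is unaffected.
New clearance relative to baseline: 0.364 + 0.0608 + 0.42 = 0.8448.
Dividing the baseline by the relative clearance: 33.9 / 0.8448 = 40.1 ng/mL.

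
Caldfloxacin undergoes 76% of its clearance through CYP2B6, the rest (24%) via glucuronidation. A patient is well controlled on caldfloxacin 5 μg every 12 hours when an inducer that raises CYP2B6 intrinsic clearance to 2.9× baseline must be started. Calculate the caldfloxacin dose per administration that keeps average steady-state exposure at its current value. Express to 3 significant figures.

CYP2B6: 0.76 × 2.9 = 2.204
Other: 0.24 (unchanged)
Relative clearance = 2.204 + 0.24 = 2.444.
Css,avg = (dose rate)/CL, so holding Css fixed requires dose ∝ CL: 5 × 2.444 = 12.2 μg.

12.2 μg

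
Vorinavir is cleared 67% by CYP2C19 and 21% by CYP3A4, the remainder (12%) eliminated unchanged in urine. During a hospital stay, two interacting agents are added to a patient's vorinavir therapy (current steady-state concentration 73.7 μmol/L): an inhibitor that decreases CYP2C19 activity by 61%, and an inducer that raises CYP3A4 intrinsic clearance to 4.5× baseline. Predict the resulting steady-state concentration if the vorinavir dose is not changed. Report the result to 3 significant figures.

55.6 μmol/L

The CYP2C19 pathway (67% of clearance) is reduced to 0.39× activity: 0.67 × 0.39 = 0.2613.
The CYP3A4 pathway (21% of clearance) rises to 4.5× activity: 0.21 × 4.5 = 0.945.
The remaining 12% of clearance is unaffected.
CL_new/CL_old = 0.2613 + 0.945 + 0.12 = 1.3263.
Steady-state concentration ∝ 1/CL: new value = 73.7 / 1.3263 = 55.6 μmol/L.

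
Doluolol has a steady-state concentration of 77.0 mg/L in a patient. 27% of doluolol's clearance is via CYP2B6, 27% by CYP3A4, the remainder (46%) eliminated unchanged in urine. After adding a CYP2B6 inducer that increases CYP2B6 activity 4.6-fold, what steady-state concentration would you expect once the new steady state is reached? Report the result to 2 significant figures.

CYP2B6: 0.27 × 4.6 = 1.242
CYP3A4: 0.27 (unchanged)
Other: 0.46 (unchanged)
Relative clearance = 1.242 + 0.27 + 0.46 = 1.972.
Steady-state concentration ∝ 1/CL, so new value = 77.0 / 1.972 = 39 mg/L.

39 mg/L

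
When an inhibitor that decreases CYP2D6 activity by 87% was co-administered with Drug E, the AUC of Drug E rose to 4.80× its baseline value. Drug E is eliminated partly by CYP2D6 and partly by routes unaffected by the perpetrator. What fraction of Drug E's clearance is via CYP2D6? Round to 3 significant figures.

Let x = fm,CYP2D6. Because AUC ∝ 1/CL, relative clearance fell to 1/4.80 = 0.2083.
Only the CYP2D6 route changed, so 0.2083 = x·0.13 + (1 − x), giving x = 0.910.

0.910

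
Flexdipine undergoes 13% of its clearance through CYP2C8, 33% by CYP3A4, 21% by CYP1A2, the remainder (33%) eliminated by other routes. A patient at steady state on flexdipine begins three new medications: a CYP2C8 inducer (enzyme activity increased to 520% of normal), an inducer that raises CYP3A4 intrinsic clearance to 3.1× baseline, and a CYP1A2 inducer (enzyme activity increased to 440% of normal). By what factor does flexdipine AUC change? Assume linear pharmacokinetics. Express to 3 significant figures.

0.339

The CYP2C8 pathway (13% of clearance) increases to 5.2× activity: 0.13 × 5.2 = 0.676.
The CYP3A4 pathway (33% of clearance) is boosted to 3.1× activity: 0.33 × 3.1 = 1.023.
The CYP1A2 pathway (21% of clearance) rises to 4.4× activity: 0.21 × 4.4 = 0.924.
The remaining 33% of clearance is unaffected.
CL_new/CL_old = 0.676 + 1.023 + 0.924 + 0.33 = 2.953.
Because AUC varies inversely with clearance, the combined effect is 1 / 2.953 = 0.339.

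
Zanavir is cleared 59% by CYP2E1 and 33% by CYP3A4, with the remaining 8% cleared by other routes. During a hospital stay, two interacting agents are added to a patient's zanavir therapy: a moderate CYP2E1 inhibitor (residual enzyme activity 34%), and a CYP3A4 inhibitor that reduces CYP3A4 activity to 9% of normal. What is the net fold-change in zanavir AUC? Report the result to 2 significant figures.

3.2

CYP2E1: 0.59 × 0.34 = 0.2006
CYP3A4: 0.33 × 0.09 = 0.0297
Other: 0.08 (unchanged)
Relative clearance = 0.2006 + 0.0297 + 0.08 = 0.3103.
Because AUC varies inversely with clearance, the combined effect is 1 / 0.3103 = 3.2.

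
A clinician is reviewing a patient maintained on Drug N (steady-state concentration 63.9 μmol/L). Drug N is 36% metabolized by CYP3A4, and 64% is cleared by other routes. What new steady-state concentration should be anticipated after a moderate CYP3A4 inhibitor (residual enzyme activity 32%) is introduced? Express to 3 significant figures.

84.6 μmol/L

The CYP3A4 pathway (36% of clearance) drops to 0.32× activity: 0.36 × 0.32 = 0.1152.
Non-CYP routes (64%) are unchanged.
Relative clearance = 0.1152 + 0.64 = 0.7552.
New steady-state concentration = baseline ÷ relative clearance = 63.9 / 0.7552 = 84.6 μmol/L.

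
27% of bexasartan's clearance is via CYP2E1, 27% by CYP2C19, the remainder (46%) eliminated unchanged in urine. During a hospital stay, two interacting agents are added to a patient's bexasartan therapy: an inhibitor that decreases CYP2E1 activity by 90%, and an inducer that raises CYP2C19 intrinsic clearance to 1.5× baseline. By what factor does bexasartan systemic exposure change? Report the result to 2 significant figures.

The CYP2E1 pathway (27% of clearance) is reduced to 0.1× activity: 0.27 × 0.1 = 0.027.
The CYP2C19 pathway (27% of clearance) rises to 1.5× activity: 0.27 × 1.5 = 0.405.
The remaining 46% of clearance is unaffected.
Relative clearance = 0.027 + 0.405 + 0.46 = 0.892.
Systemic exposure ∝ 1/CL: fold-change = 1 / 0.892 = 1.1.

1.1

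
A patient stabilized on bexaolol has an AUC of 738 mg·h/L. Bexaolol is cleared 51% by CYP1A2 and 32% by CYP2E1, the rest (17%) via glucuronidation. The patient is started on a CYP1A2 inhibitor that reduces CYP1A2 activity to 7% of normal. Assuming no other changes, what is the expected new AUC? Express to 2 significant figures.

1.4 × 10³ mg·h/L

CYP1A2: 0.51 × 0.07 = 0.0357
CYP2E1: 0.32 (unchanged)
Other: 0.17 (unchanged)
New clearance relative to baseline: 0.0357 + 0.32 + 0.17 = 0.5257.
AUC ∝ 1/CL, so new value = 738 / 0.5257 = 1.4 × 10³ mg·h/L.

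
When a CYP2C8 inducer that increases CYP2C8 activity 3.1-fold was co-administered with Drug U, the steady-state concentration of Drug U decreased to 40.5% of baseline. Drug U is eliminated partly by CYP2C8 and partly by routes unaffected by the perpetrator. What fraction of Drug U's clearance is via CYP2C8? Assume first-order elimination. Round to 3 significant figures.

Write x for the fraction cleared via CYP2C8. The observed steady-state concentration change means clearance rose to 1/0.405 = 2.469 of baseline.
Setting x·3.1 + (1 − x) = 2.469 and solving: x = (2.469 − 1)/(3.1 − 1) = 0.700.

0.700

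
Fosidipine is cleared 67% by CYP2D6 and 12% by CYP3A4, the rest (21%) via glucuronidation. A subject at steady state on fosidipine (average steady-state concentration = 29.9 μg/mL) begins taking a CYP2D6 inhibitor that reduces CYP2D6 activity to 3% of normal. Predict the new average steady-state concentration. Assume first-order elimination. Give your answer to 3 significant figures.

The CYP2D6 pathway (67% of clearance) falls to 0.03× activity: 0.67 × 0.03 = 0.0201.
CYP3A4 (12%) and the residual 21% are unaffected.
CL_new/CL_old = 0.0201 + 0.12 + 0.21 = 0.3501.
Average steady-state concentration ∝ 1/CL, so new value = 29.9 / 0.3501 = 85.4 μg/mL.

85.4 μg/mL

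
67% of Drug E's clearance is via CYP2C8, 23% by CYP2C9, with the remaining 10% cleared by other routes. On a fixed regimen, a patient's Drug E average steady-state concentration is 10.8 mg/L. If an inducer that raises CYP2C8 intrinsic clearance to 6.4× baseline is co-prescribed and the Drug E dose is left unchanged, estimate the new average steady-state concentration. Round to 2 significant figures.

The CYP2C8 pathway (67% of clearance) rises to 6.4× activity: 0.67 × 6.4 = 4.288.
CYP2C9 (23%) and the residual 10% are unaffected.
CL_new/CL_old = 4.288 + 0.23 + 0.1 = 4.618.
New average steady-state concentration = baseline ÷ relative clearance = 10.8 / 4.618 = 2.3 mg/L.

2.3 mg/L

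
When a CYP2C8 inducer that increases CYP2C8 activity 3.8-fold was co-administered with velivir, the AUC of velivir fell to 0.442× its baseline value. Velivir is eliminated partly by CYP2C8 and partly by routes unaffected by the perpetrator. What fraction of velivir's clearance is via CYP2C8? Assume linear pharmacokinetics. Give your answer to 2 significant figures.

0.45

CL'/CL = 1 / 0.442 = 2.262
3.8·fm + (1 − fm) = 2.262
fm = (2.262 − 1) / (3.8 − 1) = 0.45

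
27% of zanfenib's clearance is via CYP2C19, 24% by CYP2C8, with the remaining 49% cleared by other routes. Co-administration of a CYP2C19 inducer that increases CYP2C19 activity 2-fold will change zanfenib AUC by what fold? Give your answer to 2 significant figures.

0.79

CYP2C19: 0.27 × 2 = 0.54
CYP2C8: 0.24 (unchanged)
Other: 0.49 (unchanged)
New clearance relative to baseline: 0.54 + 0.24 + 0.49 = 1.27.
AUC is inversely proportional to clearance, so the fold-change is 1 / 1.27 = 0.79.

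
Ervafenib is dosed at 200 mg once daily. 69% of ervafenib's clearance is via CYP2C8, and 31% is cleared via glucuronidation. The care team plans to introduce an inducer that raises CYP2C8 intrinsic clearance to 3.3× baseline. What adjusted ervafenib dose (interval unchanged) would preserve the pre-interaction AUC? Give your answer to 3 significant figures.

517 mg

The CYP2C8 pathway (69% of clearance) increases to 3.3× activity: 0.69 × 3.3 = 2.277.
Non-CYP routes (31%) are unchanged.
Relative clearance = 2.277 + 0.31 = 2.587.
Css,avg = (dose rate)/CL, so holding Css fixed requires dose ∝ CL: 200 × 2.587 = 517 mg.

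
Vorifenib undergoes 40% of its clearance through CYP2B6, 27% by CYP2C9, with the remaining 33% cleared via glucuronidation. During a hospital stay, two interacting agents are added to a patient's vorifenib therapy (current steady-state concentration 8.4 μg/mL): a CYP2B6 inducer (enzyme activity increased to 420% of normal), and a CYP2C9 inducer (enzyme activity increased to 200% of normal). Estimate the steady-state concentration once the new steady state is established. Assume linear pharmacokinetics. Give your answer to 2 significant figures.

The CYP2B6 pathway (40% of clearance) rises to 4.2× activity: 0.4 × 4.2 = 1.68.
The CYP2C9 pathway (27% of clearance) rises to 2× activity: 0.27 × 2 = 0.54.
The remaining 33% of clearance is unaffected.
CL_new/CL_old = 1.68 + 0.54 + 0.33 = 2.55.
New steady-state concentration = 8.4 / 2.55 = 3.3 μg/mL (concentration scales inversely with clearance).

3.3 μg/mL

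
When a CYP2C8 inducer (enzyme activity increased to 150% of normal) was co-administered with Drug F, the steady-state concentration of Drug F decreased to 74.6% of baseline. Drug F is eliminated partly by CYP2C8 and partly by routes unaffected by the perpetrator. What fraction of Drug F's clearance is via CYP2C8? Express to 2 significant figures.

0.68

Let x = fm,CYP2C8. Because steady-state concentration ∝ 1/CL, relative clearance rose to 1/0.746 = 1.34.
Setting x·1.5 + (1 − x) = 1.34 and solving: x = (1.34 − 1)/(1.5 − 1) = 0.68.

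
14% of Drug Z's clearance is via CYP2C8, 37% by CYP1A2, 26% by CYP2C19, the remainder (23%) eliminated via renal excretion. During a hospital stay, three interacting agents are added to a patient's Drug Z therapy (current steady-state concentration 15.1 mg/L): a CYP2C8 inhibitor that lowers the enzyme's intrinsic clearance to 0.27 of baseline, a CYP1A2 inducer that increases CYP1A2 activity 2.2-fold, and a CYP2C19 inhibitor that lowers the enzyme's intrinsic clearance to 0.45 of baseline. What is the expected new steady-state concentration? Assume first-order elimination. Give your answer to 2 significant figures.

13 mg/L

CYP2C8: 0.14 × 0.27 = 0.0378
CYP1A2: 0.37 × 2.2 = 0.814
CYP2C19: 0.26 × 0.45 = 0.117
Other: 0.23 (unchanged)
New clearance relative to baseline: 0.0378 + 0.814 + 0.117 + 0.23 = 1.1988.
Dividing the baseline by the relative clearance: 15.1 / 1.1988 = 13 mg/L.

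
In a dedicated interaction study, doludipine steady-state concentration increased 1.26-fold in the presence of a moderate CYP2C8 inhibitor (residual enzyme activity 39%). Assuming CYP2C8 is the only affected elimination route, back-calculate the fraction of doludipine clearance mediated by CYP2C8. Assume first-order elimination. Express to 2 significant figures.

0.34

Write x for the fraction cleared via CYP2C8. The observed steady-state concentration change means clearance fell to 1/1.26 = 0.7937 of baseline.
Only the CYP2C8 route changed, so 0.7937 = x·0.39 + (1 − x), giving x = 0.34.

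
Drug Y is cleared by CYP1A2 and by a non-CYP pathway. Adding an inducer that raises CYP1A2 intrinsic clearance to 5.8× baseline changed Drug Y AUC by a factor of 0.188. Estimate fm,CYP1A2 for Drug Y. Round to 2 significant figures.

0.90

Write x for the fraction cleared via CYP1A2. The observed AUC change means clearance rose to 1/0.188 = 5.319 of baseline.
Setting x·5.8 + (1 − x) = 5.319 and solving: x = (5.319 − 1)/(5.8 − 1) = 0.90.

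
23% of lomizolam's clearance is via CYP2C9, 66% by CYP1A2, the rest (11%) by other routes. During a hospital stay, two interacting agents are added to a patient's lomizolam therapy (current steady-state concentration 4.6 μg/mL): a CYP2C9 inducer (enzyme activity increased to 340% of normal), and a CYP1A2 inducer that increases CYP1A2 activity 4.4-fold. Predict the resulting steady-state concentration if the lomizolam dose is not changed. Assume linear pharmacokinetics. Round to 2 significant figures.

CYP2C9: 0.23 × 3.4 = 0.782
CYP1A2: 0.66 × 4.4 = 2.904
Other: 0.11 (unchanged)
Relative clearance = 0.782 + 2.904 + 0.11 = 3.796.
New steady-state concentration = 4.6 / 3.796 = 1.2 μg/mL (concentration scales inversely with clearance).

1.2 μg/mL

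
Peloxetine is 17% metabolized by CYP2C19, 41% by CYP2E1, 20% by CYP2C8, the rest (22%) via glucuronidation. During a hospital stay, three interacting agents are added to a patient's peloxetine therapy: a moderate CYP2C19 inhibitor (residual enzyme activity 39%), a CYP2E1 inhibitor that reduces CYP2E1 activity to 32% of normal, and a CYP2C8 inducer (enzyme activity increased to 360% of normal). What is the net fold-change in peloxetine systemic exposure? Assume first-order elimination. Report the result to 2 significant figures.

0.88

The CYP2C19 pathway (17% of clearance) falls to 0.39× activity: 0.17 × 0.39 = 0.0663.
The CYP2E1 pathway (41% of clearance) falls to 0.32× activity: 0.41 × 0.32 = 0.1312.
The CYP2C8 pathway (20% of clearance) rises to 3.6× activity: 0.2 × 3.6 = 0.72.
Non-CYP routes (22%) are unchanged.
CL_new/CL_old = 0.0663 + 0.1312 + 0.72 + 0.22 = 1.1375.
Net systemic exposure ratio = 1 / 1.1375 = 0.88.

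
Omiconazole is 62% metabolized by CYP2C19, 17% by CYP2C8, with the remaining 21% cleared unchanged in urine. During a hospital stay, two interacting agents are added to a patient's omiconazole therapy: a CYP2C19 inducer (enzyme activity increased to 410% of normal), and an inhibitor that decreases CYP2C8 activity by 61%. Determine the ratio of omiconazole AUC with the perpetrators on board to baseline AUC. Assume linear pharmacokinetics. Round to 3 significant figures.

0.355

The CYP2C19 pathway (62% of clearance) rises to 4.1× activity: 0.62 × 4.1 = 2.542.
The CYP2C8 pathway (17% of clearance) falls to 0.39× activity: 0.17 × 0.39 = 0.0663.
Non-CYP routes (21%) are unchanged.
New clearance relative to baseline: 2.542 + 0.0663 + 0.21 = 2.8183.
Because AUC varies inversely with clearance, the combined effect is 1 / 2.8183 = 0.355.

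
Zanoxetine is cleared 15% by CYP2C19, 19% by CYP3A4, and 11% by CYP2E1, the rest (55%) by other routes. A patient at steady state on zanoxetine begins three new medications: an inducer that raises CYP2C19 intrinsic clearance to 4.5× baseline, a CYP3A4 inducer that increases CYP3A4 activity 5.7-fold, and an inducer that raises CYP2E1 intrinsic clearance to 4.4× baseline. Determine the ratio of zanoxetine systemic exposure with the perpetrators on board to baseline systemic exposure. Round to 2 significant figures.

0.36

The CYP2C19 pathway (15% of clearance) rises to 4.5× activity: 0.15 × 4.5 = 0.675.
The CYP3A4 pathway (19% of clearance) is boosted to 5.7× activity: 0.19 × 5.7 = 1.083.
The CYP2E1 pathway (11% of clearance) increases to 4.4× activity: 0.11 × 4.4 = 0.484.
Non-CYP routes (55%) are unchanged.
Relative clearance = 0.675 + 1.083 + 0.484 + 0.55 = 2.792.
Net systemic exposure ratio = 1 / 2.792 = 0.36.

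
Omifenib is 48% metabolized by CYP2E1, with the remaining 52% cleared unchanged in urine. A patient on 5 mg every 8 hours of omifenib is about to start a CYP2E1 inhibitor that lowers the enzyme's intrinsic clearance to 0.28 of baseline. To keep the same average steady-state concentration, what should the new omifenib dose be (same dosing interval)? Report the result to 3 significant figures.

3.27 mg

CYP2E1: 0.48 × 0.28 = 0.1344
Other: 0.52 (unchanged)
CL_new/CL_old = 0.1344 + 0.52 = 0.6544.
Exposure is unchanged when dose changes in proportion to clearance. New dose = 5 mg × 0.6544 = 3.27 mg.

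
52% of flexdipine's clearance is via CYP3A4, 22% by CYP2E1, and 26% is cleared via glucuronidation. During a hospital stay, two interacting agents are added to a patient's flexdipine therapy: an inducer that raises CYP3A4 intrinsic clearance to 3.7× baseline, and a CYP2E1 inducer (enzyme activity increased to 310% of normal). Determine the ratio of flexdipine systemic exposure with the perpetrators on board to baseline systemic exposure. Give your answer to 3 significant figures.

CYP3A4: 0.52 × 3.7 = 1.924
CYP2E1: 0.22 × 3.1 = 0.682
Other: 0.26 (unchanged)
New clearance relative to baseline: 1.924 + 0.682 + 0.26 = 2.866.
Net systemic exposure ratio = 1 / 2.866 = 0.349.

0.349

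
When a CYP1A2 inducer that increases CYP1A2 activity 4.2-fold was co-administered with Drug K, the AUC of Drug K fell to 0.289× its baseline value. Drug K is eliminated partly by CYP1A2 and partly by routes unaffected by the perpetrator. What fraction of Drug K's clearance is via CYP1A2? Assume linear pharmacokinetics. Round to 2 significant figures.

Let x = fm,CYP1A2. Because AUC ∝ 1/CL, relative clearance rose to 1/0.289 = 3.46.
Only the CYP1A2 route changed, so 3.46 = x·4.2 + (1 − x), giving x = 0.77.

0.77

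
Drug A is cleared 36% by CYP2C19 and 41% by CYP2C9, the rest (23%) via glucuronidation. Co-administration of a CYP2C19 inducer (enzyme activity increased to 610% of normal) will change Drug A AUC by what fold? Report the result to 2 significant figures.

The CYP2C19 pathway (36% of clearance) increases to 6.1× activity: 0.36 × 6.1 = 2.196.
CYP2C9 (41%) and the residual 23% are unaffected.
Relative clearance = 2.196 + 0.41 + 0.23 = 2.836.
Since AUC ∝ 1/CL, the ratio is 1 / 2.836 = 0.35.

0.35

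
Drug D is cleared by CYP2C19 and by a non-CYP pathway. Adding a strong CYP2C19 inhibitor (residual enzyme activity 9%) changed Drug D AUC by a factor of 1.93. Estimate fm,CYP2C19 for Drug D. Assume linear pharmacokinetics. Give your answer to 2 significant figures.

Write x for the fraction cleared via CYP2C19. The observed AUC change means clearance fell to 1/1.93 = 0.5181 of baseline.
Setting x·0.09 + (1 − x) = 0.5181 and solving: x = (0.5181 − 1)/(0.09 − 1) = 0.53.

0.53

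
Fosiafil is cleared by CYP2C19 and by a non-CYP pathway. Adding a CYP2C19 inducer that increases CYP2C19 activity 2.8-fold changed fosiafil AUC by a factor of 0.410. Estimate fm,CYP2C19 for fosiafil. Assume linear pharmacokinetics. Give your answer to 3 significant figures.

0.799

Let fm be the CYP2C19 fraction. New clearance relative to baseline = fm × 2.8 + (1 − fm).
AUC ratio = 1 / (new CL fraction), so new CL fraction = 1 / 0.410 = 2.439.
fm × 2.8 + 1 − fm = 2.439  ⇒  fm × (2.8 − 1) = 1.439  ⇒  fm = 0.799.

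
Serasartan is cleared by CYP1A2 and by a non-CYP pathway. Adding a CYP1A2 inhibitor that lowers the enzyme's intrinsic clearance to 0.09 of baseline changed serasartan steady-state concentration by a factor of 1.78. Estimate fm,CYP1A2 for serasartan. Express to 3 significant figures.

0.482

CL'/CL = 1 / 1.78 = 0.5618
0.09·fm + (1 − fm) = 0.5618
fm = (0.5618 − 1) / (0.09 − 1) = 0.482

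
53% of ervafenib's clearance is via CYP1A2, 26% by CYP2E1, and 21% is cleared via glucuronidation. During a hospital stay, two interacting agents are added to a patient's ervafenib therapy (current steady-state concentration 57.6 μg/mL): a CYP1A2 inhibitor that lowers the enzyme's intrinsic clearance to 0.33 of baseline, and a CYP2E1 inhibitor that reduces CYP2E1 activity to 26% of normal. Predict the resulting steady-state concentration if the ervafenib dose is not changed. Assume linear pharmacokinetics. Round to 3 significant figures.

127 μg/mL

The CYP1A2 pathway (53% of clearance) falls to 0.33× activity: 0.53 × 0.33 = 0.1749.
The CYP2E1 pathway (26% of clearance) drops to 0.26× activity: 0.26 × 0.26 = 0.0676.
The remaining 21% of clearance is unaffected.
Relative clearance = 0.1749 + 0.0676 + 0.21 = 0.4525.
Steady-state concentration ∝ 1/CL: new value = 57.6 / 0.4525 = 127 μg/mL.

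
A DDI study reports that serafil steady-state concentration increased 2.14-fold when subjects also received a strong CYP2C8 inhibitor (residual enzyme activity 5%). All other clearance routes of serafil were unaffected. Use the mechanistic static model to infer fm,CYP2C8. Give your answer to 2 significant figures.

0.56

CL'/CL = 1 / 2.14 = 0.4673
0.05·fm + (1 − fm) = 0.4673
fm = (0.4673 − 1) / (0.05 − 1) = 0.56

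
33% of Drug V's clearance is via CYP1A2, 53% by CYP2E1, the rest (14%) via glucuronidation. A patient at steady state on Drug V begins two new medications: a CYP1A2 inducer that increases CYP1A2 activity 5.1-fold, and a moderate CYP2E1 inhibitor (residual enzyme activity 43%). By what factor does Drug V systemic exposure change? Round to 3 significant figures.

0.488

The CYP1A2 pathway (33% of clearance) is boosted to 5.1× activity: 0.33 × 5.1 = 1.683.
The CYP2E1 pathway (53% of clearance) drops to 0.43× activity: 0.53 × 0.43 = 0.2279.
The remaining 14% of clearance is unaffected.
CL_new/CL_old = 1.683 + 0.2279 + 0.14 = 2.0509.
Because systemic exposure varies inversely with clearance, the combined effect is 1 / 2.0509 = 0.488.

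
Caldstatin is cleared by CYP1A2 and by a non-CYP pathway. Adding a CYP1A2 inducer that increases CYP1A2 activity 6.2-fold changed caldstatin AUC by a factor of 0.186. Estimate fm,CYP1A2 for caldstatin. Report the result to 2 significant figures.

Write x for the fraction cleared via CYP1A2. The observed AUC change means clearance rose to 1/0.186 = 5.376 of baseline.
Only the CYP1A2 route changed, so 5.376 = x·6.2 + (1 − x), giving x = 0.84.

0.84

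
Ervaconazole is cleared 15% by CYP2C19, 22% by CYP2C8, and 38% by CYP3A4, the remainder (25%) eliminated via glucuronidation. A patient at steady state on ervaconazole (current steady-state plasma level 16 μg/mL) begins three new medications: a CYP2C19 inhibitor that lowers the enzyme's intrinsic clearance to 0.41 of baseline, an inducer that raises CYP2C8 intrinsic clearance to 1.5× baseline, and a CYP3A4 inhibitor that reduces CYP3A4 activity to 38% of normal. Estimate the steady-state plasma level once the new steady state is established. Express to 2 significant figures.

The CYP2C19 pathway (15% of clearance) is reduced to 0.41× activity: 0.15 × 0.41 = 0.0615.
The CYP2C8 pathway (22% of clearance) rises to 1.5× activity: 0.22 × 1.5 = 0.33.
The CYP3A4 pathway (38% of clearance) drops to 0.38× activity: 0.38 × 0.38 = 0.1444.
Non-CYP routes (25%) are unchanged.
Relative clearance = 0.0615 + 0.33 + 0.1444 + 0.25 = 0.7859.
New steady-state plasma level = 16 / 0.7859 = 20 μg/mL (concentration scales inversely with clearance).

20 μg/mL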